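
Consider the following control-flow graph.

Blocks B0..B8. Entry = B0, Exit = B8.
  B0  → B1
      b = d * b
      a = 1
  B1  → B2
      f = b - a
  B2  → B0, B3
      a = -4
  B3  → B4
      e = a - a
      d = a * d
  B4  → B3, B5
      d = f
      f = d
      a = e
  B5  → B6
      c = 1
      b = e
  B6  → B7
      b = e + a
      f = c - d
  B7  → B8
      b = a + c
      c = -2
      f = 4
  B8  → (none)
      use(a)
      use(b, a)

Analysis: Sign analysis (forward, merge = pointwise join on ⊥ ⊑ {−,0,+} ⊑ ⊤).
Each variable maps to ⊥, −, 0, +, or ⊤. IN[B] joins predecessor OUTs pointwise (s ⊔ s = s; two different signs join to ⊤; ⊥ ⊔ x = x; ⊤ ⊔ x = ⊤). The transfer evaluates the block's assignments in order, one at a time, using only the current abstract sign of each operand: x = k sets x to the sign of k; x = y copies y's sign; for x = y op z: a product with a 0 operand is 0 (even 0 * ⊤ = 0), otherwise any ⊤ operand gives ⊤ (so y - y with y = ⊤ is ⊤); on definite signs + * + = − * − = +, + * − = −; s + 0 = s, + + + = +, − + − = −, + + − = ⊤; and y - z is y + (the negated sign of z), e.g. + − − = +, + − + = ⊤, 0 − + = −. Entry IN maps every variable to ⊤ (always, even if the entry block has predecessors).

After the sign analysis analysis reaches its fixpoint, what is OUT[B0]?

Answer: {a: +, b: ⊤, c: ⊤, d: ⊤, e: ⊤, f: ⊤}

Derivation:
Per-block solution:
  B0:  IN=(all ⊤)  OUT={a:+; rest ⊤}
  B1:  IN={a:+; rest ⊤}  OUT={a:+; rest ⊤}
  B2:  IN={a:+; rest ⊤}  OUT={a:-; rest ⊤}
  B3:  IN=(all ⊤)  OUT=(all ⊤)
  B4:  IN=(all ⊤)  OUT=(all ⊤)
  B5:  IN=(all ⊤)  OUT={c:+; rest ⊤}
  B6:  IN={c:+; rest ⊤}  OUT={c:+; rest ⊤}
  B7:  IN={c:+; rest ⊤}  OUT={c:-, f:+; rest ⊤}
  B8:  IN={c:-, f:+; rest ⊤}  OUT={c:-, f:+; rest ⊤}

Merge at B0 (entry node, so the boundary value (all ⊤) is joined with the incoming edge(s)): IN[B0] = (all ⊤) ⊔ OUT[B2] = {a: ⊤, b: ⊤, c: ⊤, d: ⊤, e: ⊤, f: ⊤}
Applying B0's transfer function to that IN value gives OUT[B0] (row B0 above).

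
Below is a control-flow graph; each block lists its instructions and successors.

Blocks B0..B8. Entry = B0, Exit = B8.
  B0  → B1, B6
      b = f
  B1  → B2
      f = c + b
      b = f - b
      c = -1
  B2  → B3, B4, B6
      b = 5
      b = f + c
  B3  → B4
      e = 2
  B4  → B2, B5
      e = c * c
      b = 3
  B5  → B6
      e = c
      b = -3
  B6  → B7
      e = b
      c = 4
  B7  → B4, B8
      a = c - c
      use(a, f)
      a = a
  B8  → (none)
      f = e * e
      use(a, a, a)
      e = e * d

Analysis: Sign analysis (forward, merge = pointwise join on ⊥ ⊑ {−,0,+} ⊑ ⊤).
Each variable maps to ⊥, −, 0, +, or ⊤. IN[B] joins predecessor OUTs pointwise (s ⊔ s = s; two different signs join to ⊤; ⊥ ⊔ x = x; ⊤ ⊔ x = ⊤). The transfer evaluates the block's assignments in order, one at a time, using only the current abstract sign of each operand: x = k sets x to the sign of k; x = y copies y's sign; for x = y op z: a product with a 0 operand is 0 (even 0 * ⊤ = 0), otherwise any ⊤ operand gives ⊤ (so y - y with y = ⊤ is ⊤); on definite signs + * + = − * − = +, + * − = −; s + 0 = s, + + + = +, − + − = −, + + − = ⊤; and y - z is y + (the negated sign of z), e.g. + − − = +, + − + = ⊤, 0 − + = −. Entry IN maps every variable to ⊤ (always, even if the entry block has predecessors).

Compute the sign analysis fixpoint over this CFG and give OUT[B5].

Answer: {a: ⊤, b: -, c: ⊤, d: ⊤, e: ⊤, f: ⊤}

Working:
Per-block solution:
  B0: | IN=(all ⊤) | OUT=(all ⊤)
  B1: | IN=(all ⊤) | OUT={c:-; rest ⊤}
  B2: | IN=(all ⊤) | OUT=(all ⊤)
  B3: | IN=(all ⊤) | OUT={e:+; rest ⊤}
  B4: | IN=(all ⊤) | OUT={b:+; rest ⊤}
  B5: | IN={b:+; rest ⊤} | OUT={b:-; rest ⊤}
  B6: | IN=(all ⊤) | OUT={c:+; rest ⊤}
  B7: | IN={c:+; rest ⊤} | OUT={c:+; rest ⊤}
  B8: | IN={c:+; rest ⊤} | OUT={c:+; rest ⊤}

Merge at B5: IN[B5] = OUT[B4] = {a: ⊤, b: +, c: ⊤, d: ⊤, e: ⊤, f: ⊤}
Applying B5's transfer function to that IN value gives OUT[B5] (row B5 above).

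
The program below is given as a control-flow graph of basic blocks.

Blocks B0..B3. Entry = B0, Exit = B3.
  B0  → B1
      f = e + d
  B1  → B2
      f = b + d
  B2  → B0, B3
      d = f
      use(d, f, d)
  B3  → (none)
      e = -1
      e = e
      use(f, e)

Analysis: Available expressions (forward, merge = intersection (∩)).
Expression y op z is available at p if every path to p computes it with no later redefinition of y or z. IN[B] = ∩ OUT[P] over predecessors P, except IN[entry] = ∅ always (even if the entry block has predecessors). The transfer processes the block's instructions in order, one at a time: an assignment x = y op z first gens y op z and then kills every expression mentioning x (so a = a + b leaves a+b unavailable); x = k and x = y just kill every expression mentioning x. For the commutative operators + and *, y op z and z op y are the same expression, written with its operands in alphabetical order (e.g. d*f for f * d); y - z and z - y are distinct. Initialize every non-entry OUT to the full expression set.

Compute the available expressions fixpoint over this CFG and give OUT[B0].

Fixpoint table:
  B0: | IN={} | OUT={d+e}
  B1: | IN={d+e} | OUT={b+d, d+e}
  B2: | IN={b+d, d+e} | OUT={}
  B3: | IN={} | OUT={}

Merge at B0 (entry node, so the boundary value {} is joined with the incoming edge(s)): IN[B0] = {} ∩ OUT[B2] = {}
Applying B0's transfer function to that IN value gives OUT[B0] (row B0 above).

Answer: {d+e}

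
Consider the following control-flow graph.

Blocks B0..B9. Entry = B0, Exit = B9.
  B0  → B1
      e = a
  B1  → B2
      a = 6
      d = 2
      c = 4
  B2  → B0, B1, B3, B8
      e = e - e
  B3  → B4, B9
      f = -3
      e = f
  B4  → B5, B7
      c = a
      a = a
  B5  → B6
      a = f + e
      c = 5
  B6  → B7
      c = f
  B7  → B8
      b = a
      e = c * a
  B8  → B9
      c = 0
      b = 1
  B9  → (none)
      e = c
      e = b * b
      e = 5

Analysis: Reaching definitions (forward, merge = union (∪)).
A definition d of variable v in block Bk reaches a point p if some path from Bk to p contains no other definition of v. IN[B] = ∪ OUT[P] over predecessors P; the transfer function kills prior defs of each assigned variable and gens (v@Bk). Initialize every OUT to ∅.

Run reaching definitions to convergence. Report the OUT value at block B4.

Answer: {a@B4, c@B4, d@B1, e@B3, f@B3}

Working:
Fixpoint table:
  B0: | IN={a@B1, c@B1, d@B1, e@B2} | OUT={a@B1, c@B1, d@B1, e@B0}
  B1: | IN={a@B1, c@B1, d@B1, e@B0, e@B2} | OUT={a@B1, c@B1, d@B1, e@B0, e@B2}
  B2: | IN={a@B1, c@B1, d@B1, e@B0, e@B2} | OUT={a@B1, c@B1, d@B1, e@B2}
  B3: | IN={a@B1, c@B1, d@B1, e@B2} | OUT={a@B1, c@B1, d@B1, e@B3, f@B3}
  B4: | IN={a@B1, c@B1, d@B1, e@B3, f@B3} | OUT={a@B4, c@B4, d@B1, e@B3, f@B3}
  B5: | IN={a@B4, c@B4, d@B1, e@B3, f@B3} | OUT={a@B5, c@B5, d@B1, e@B3, f@B3}
  B6: | IN={a@B5, c@B5, d@B1, e@B3, f@B3} | OUT={a@B5, c@B6, d@B1, e@B3, f@B3}
  B7: | IN={a@B4, a@B5, c@B4, c@B6, d@B1, e@B3, f@B3} | OUT={a@B4, a@B5, b@B7, c@B4, c@B6, d@B1, e@B7, f@B3}
  B8: | IN={a@B1, a@B4, a@B5, b@B7, c@B1, c@B4, c@B6, d@B1, e@B2, e@B7, f@B3} | OUT={a@B1, a@B4, a@B5, b@B8, c@B8, d@B1, e@B2, e@B7, f@B3}
  B9: | IN={a@B1, a@B4, a@B5, b@B8, c@B1, c@B8, d@B1, e@B2, e@B3, e@B7, f@B3} | OUT={a@B1, a@B4, a@B5, b@B8, c@B1, c@B8, d@B1, e@B9, f@B3}

Merge at B4: IN[B4] = OUT[B3] = {a@B1, c@B1, d@B1, e@B3, f@B3}
Applying B4's transfer function to that IN value gives OUT[B4] (row B4 above).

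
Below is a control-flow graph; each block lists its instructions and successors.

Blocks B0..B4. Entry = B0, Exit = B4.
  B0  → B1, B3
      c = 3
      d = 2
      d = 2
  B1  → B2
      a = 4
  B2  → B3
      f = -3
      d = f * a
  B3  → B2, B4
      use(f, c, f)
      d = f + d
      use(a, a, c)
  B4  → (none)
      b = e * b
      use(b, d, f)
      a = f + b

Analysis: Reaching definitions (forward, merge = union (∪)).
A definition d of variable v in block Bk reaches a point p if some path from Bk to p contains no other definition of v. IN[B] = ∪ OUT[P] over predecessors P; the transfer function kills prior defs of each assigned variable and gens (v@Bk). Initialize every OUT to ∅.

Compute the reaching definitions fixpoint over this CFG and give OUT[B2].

Fixpoint table:
  B0: | IN={} | OUT={c@B0, d@B0}
  B1: | IN={c@B0, d@B0} | OUT={a@B1, c@B0, d@B0}
  B2: | IN={a@B1, c@B0, d@B0, d@B3, f@B2} | OUT={a@B1, c@B0, d@B2, f@B2}
  B3: | IN={a@B1, c@B0, d@B0, d@B2, f@B2} | OUT={a@B1, c@B0, d@B3, f@B2}
  B4: | IN={a@B1, c@B0, d@B3, f@B2} | OUT={a@B4, b@B4, c@B0, d@B3, f@B2}

Merge at B2: IN[B2] = OUT[B1] ⊔ OUT[B3] = {a@B1, c@B0, d@B0, d@B3, f@B2}
Applying B2's transfer function to that IN value gives OUT[B2] (row B2 above).

Answer: {a@B1, c@B0, d@B2, f@B2}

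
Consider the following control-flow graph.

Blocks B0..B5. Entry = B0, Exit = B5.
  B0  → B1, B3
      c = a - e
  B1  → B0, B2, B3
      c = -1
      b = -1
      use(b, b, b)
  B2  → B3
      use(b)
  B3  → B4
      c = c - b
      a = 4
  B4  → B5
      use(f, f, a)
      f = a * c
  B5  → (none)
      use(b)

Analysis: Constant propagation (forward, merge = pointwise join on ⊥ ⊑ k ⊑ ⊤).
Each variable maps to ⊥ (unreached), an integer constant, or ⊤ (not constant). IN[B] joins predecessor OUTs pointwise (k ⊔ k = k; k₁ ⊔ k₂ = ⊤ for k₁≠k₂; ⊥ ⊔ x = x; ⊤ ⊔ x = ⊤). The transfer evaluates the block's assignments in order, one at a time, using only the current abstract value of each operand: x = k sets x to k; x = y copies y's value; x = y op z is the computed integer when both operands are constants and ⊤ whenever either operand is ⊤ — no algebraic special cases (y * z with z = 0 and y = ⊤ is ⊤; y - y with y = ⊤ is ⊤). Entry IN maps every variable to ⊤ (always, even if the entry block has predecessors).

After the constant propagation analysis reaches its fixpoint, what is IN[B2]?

Converged values:
  B0:   IN=(all ⊤)   OUT=(all ⊤)
  B1:   IN=(all ⊤)   OUT={b:-1, c:-1; rest ⊤}
  B2:   IN={b:-1, c:-1; rest ⊤}   OUT={b:-1, c:-1; rest ⊤}
  B3:   IN=(all ⊤)   OUT={a:4; rest ⊤}
  B4:   IN={a:4; rest ⊤}   OUT={a:4; rest ⊤}
  B5:   IN={a:4; rest ⊤}   OUT={a:4; rest ⊤}

Merge at B2: IN[B2] = OUT[B1] = {a: ⊤, b: -1, c: -1, d: ⊤, e: ⊤, f: ⊤}

Answer: {a: ⊤, b: -1, c: -1, d: ⊤, e: ⊤, f: ⊤}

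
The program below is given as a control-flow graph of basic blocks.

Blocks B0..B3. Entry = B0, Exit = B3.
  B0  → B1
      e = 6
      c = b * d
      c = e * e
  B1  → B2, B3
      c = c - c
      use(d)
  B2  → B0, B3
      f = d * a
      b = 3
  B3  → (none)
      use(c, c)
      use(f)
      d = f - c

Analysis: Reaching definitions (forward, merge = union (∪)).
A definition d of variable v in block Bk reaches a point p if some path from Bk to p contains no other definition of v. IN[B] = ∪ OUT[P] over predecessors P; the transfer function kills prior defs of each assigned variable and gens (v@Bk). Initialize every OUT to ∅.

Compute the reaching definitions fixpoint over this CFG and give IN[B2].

Per-block solution:
  B0:  IN={b@B2, c@B1, e@B0, f@B2}  OUT={b@B2, c@B0, e@B0, f@B2}
  B1:  IN={b@B2, c@B0, e@B0, f@B2}  OUT={b@B2, c@B1, e@B0, f@B2}
  B2:  IN={b@B2, c@B1, e@B0, f@B2}  OUT={b@B2, c@B1, e@B0, f@B2}
  B3:  IN={b@B2, c@B1, e@B0, f@B2}  OUT={b@B2, c@B1, d@B3, e@B0, f@B2}

Merge at B2: IN[B2] = OUT[B1] = {b@B2, c@B1, e@B0, f@B2}

Answer: {b@B2, c@B1, e@B0, f@B2}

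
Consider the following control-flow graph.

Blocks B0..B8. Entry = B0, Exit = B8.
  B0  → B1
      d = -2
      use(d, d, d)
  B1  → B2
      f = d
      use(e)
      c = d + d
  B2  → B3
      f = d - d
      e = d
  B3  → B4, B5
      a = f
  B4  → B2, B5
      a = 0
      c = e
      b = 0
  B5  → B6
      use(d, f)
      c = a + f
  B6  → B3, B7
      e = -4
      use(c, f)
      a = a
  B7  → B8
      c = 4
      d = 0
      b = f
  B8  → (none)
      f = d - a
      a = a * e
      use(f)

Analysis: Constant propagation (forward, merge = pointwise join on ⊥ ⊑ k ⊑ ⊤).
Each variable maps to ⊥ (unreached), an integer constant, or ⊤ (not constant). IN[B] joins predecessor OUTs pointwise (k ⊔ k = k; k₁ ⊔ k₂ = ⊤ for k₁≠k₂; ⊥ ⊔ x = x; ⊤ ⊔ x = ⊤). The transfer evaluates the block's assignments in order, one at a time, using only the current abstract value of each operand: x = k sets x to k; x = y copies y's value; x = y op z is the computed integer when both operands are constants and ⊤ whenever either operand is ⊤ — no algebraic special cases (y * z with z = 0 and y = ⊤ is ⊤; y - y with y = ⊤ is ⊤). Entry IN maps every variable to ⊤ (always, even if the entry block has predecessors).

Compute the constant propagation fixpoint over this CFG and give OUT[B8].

Converged values:
  B0: | IN=(all ⊤) | OUT={d:-2; rest ⊤}
  B1: | IN={d:-2; rest ⊤} | OUT={c:-4, d:-2, f:-2; rest ⊤}
  B2: | IN={d:-2; rest ⊤} | OUT={d:-2, e:-2, f:0; rest ⊤}
  B3: | IN={d:-2, f:0; rest ⊤} | OUT={a:0, d:-2, f:0; rest ⊤}
  B4: | IN={a:0, d:-2, f:0; rest ⊤} | OUT={a:0, b:0, d:-2, f:0; rest ⊤}
  B5: | IN={a:0, d:-2, f:0; rest ⊤} | OUT={a:0, c:0, d:-2, f:0; rest ⊤}
  B6: | IN={a:0, c:0, d:-2, f:0; rest ⊤} | OUT={a:0, c:0, d:-2, e:-4, f:0; rest ⊤}
  B7: | IN={a:0, c:0, d:-2, e:-4, f:0; rest ⊤} | OUT={a:0, b:0, c:4, d:0, e:-4, f:0; rest ⊤}
  B8: | IN={a:0, b:0, c:4, d:0, e:-4, f:0; rest ⊤} | OUT={a:0, b:0, c:4, d:0, e:-4, f:0; rest ⊤}

Merge at B8: IN[B8] = OUT[B7] = {a: 0, b: 0, c: 4, d: 0, e: -4, f: 0}
Applying B8's transfer function to that IN value gives OUT[B8] (row B8 above).

Answer: {a: 0, b: 0, c: 4, d: 0, e: -4, f: 0}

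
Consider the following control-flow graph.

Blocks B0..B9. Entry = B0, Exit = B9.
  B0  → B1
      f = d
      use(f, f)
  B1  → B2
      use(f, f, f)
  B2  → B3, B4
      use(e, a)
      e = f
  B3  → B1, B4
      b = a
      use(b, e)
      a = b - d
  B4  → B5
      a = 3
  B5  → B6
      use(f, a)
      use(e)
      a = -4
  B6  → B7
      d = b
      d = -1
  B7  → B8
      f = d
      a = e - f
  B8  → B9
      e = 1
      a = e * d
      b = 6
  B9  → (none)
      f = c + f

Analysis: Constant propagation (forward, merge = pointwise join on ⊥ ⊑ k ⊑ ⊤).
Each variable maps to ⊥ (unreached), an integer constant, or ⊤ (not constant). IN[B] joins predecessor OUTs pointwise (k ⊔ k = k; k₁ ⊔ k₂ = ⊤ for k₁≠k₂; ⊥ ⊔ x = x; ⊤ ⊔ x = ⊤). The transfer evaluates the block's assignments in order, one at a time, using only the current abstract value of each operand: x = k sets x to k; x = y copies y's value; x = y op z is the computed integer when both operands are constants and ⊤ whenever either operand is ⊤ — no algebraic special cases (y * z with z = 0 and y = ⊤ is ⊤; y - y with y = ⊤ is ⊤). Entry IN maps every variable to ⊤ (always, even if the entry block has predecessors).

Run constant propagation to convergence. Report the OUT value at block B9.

Per-block solution:
  B0:   IN=(all ⊤)   OUT=(all ⊤)
  B1:   IN=(all ⊤)   OUT=(all ⊤)
  B2:   IN=(all ⊤)   OUT=(all ⊤)
  B3:   IN=(all ⊤)   OUT=(all ⊤)
  B4:   IN=(all ⊤)   OUT={a:3; rest ⊤}
  B5:   IN={a:3; rest ⊤}   OUT={a:-4; rest ⊤}
  B6:   IN={a:-4; rest ⊤}   OUT={a:-4, d:-1; rest ⊤}
  B7:   IN={a:-4, d:-1; rest ⊤}   OUT={d:-1, f:-1; rest ⊤}
  B8:   IN={d:-1, f:-1; rest ⊤}   OUT={a:-1, b:6, d:-1, e:1, f:-1; rest ⊤}
  B9:   IN={a:-1, b:6, d:-1, e:1, f:-1; rest ⊤}   OUT={a:-1, b:6, d:-1, e:1; rest ⊤}

Merge at B9: IN[B9] = OUT[B8] = {a: -1, b: 6, c: ⊤, d: -1, e: 1, f: -1}
Applying B9's transfer function to that IN value gives OUT[B9] (row B9 above).

Answer: {a: -1, b: 6, c: ⊤, d: -1, e: 1, f: ⊤}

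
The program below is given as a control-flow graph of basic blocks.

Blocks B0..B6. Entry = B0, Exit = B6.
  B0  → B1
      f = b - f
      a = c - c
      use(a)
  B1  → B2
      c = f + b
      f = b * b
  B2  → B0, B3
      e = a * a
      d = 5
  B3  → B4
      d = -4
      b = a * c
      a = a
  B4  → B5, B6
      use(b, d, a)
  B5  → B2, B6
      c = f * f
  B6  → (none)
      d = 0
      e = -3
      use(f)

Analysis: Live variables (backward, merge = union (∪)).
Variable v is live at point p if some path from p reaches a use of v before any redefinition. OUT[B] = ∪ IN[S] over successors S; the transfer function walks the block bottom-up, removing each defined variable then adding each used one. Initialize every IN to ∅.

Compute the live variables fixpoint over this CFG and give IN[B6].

Answer: {f}

Working:
Per-block solution:
  B0:   IN={b, c, f}   OUT={a, b, f}
  B1:   IN={a, b, f}   OUT={a, b, c, f}
  B2:   IN={a, b, c, f}   OUT={a, b, c, f}
  B3:   IN={a, c, f}   OUT={a, b, d, f}
  B4:   IN={a, b, d, f}   OUT={a, b, f}
  B5:   IN={a, b, f}   OUT={a, b, c, f}
  B6:   IN={f}   OUT={}

B6 is the boundary node: OUT[B6] = {}
Applying B6's transfer function to that OUT value gives IN[B6] (row B6 above).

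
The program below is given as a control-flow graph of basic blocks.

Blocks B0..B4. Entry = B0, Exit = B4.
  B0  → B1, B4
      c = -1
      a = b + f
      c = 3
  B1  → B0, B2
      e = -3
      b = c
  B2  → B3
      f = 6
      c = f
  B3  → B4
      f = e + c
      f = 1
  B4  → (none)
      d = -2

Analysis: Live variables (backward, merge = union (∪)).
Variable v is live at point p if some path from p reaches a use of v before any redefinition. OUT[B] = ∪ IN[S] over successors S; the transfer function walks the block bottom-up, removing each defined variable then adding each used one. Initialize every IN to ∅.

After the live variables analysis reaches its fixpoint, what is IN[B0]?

Converged values:
  B0:  IN={b, f}  OUT={c, f}
  B1:  IN={c, f}  OUT={b, e, f}
  B2:  IN={e}  OUT={c, e}
  B3:  IN={c, e}  OUT={}
  B4:  IN={}  OUT={}

Merge at B0: OUT[B0] = IN[B1] ⊔ IN[B4] = {c, f}
Applying B0's transfer function to that OUT value gives IN[B0] (row B0 above).

Answer: {b, f}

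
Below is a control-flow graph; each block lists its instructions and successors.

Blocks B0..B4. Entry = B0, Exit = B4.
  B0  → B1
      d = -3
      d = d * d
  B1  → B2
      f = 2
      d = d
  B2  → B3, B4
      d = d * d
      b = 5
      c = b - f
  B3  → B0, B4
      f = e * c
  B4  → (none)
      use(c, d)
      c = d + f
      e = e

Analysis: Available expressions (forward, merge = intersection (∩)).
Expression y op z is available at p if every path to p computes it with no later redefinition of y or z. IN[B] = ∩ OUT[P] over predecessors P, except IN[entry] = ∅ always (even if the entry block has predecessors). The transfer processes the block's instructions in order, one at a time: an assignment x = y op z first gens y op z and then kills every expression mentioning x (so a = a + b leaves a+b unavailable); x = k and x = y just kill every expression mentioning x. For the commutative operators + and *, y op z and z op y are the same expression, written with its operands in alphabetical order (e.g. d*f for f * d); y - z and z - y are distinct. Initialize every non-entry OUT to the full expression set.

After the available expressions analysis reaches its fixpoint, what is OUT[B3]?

Answer: {c*e}

Trace:
Converged values:
  B0:  IN={}  OUT={}
  B1:  IN={}  OUT={}
  B2:  IN={}  OUT={b-f}
  B3:  IN={b-f}  OUT={c*e}
  B4:  IN={}  OUT={d+f}

Merge at B3: IN[B3] = OUT[B2] = {b-f}
Applying B3's transfer function to that IN value gives OUT[B3] (row B3 above).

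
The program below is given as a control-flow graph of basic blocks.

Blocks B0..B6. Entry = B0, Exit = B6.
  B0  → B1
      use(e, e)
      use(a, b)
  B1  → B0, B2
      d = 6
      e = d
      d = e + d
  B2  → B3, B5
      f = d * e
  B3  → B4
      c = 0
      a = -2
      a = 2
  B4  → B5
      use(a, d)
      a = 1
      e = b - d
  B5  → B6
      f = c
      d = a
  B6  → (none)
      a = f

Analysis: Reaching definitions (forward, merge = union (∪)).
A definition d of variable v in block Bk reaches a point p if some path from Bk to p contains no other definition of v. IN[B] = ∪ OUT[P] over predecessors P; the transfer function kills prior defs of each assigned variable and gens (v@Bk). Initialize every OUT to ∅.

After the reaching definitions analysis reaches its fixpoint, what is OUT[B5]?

Answer: {a@B4, c@B3, d@B5, e@B1, e@B4, f@B5}

Working:
Converged values:
  B0:  IN={d@B1, e@B1}  OUT={d@B1, e@B1}
  B1:  IN={d@B1, e@B1}  OUT={d@B1, e@B1}
  B2:  IN={d@B1, e@B1}  OUT={d@B1, e@B1, f@B2}
  B3:  IN={d@B1, e@B1, f@B2}  OUT={a@B3, c@B3, d@B1, e@B1, f@B2}
  B4:  IN={a@B3, c@B3, d@B1, e@B1, f@B2}  OUT={a@B4, c@B3, d@B1, e@B4, f@B2}
  B5:  IN={a@B4, c@B3, d@B1, e@B1, e@B4, f@B2}  OUT={a@B4, c@B3, d@B5, e@B1, e@B4, f@B5}
  B6:  IN={a@B4, c@B3, d@B5, e@B1, e@B4, f@B5}  OUT={a@B6, c@B3, d@B5, e@B1, e@B4, f@B5}

Merge at B5: IN[B5] = OUT[B2] ⊔ OUT[B4] = {a@B4, c@B3, d@B1, e@B1, e@B4, f@B2}
Applying B5's transfer function to that IN value gives OUT[B5] (row B5 above).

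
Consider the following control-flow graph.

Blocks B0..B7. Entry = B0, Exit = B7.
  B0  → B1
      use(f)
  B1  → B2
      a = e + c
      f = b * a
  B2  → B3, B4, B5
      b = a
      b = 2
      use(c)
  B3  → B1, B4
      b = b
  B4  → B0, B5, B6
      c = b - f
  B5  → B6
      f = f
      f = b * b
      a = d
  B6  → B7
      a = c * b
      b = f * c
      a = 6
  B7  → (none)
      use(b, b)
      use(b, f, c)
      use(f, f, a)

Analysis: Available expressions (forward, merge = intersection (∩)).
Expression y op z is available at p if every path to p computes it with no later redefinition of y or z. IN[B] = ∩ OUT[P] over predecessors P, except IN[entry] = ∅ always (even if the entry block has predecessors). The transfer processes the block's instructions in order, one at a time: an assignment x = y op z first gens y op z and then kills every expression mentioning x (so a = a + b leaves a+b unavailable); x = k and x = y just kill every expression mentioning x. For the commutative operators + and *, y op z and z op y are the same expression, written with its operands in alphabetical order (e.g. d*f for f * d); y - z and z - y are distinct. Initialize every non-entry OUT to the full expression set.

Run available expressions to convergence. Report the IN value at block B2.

Answer: {a*b, c+e}

Derivation:
Fixpoint table:
  B0:   IN={}   OUT={}
  B1:   IN={}   OUT={a*b, c+e}
  B2:   IN={a*b, c+e}   OUT={c+e}
  B3:   IN={c+e}   OUT={c+e}
  B4:   IN={c+e}   OUT={b-f}
  B5:   IN={}   OUT={b*b}
  B6:   IN={}   OUT={c*f}
  B7:   IN={c*f}   OUT={c*f}

Merge at B2: IN[B2] = OUT[B1] = {a*b, c+e}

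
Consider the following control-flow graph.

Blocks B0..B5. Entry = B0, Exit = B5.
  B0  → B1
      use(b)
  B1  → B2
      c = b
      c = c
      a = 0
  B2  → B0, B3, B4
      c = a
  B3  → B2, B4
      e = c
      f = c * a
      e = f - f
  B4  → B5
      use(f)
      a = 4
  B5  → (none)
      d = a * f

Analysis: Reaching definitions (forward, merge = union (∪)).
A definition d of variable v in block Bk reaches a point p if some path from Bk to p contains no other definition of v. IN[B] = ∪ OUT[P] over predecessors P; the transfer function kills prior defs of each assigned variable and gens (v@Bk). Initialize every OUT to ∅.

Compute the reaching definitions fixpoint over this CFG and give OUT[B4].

Answer: {a@B4, c@B2, e@B3, f@B3}

Trace:
Converged values:
  B0: | IN={a@B1, c@B2, e@B3, f@B3} | OUT={a@B1, c@B2, e@B3, f@B3}
  B1: | IN={a@B1, c@B2, e@B3, f@B3} | OUT={a@B1, c@B1, e@B3, f@B3}
  B2: | IN={a@B1, c@B1, c@B2, e@B3, f@B3} | OUT={a@B1, c@B2, e@B3, f@B3}
  B3: | IN={a@B1, c@B2, e@B3, f@B3} | OUT={a@B1, c@B2, e@B3, f@B3}
  B4: | IN={a@B1, c@B2, e@B3, f@B3} | OUT={a@B4, c@B2, e@B3, f@B3}
  B5: | IN={a@B4, c@B2, e@B3, f@B3} | OUT={a@B4, c@B2, d@B5, e@B3, f@B3}

Merge at B4: IN[B4] = OUT[B2] ⊔ OUT[B3] = {a@B1, c@B2, e@B3, f@B3}
Applying B4's transfer function to that IN value gives OUT[B4] (row B4 above).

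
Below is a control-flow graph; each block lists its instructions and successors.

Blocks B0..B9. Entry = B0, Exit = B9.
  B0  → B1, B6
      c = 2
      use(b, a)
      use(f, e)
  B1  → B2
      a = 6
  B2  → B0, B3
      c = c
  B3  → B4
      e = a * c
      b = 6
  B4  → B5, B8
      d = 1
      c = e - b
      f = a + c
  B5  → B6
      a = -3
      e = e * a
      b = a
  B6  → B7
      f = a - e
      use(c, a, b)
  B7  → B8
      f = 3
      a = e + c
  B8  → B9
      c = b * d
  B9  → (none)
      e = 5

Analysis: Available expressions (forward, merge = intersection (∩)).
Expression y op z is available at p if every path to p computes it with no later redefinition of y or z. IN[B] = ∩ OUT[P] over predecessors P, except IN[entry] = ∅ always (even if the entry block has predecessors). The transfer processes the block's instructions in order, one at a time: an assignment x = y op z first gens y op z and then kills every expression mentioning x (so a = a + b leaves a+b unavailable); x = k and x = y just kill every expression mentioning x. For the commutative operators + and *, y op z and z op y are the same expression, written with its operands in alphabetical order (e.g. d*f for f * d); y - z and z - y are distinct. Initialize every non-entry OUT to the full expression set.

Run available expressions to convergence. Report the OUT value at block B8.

Converged values:
  B0:  IN={}  OUT={}
  B1:  IN={}  OUT={}
  B2:  IN={}  OUT={}
  B3:  IN={}  OUT={a*c}
  B4:  IN={a*c}  OUT={a+c, e-b}
  B5:  IN={a+c, e-b}  OUT={}
  B6:  IN={}  OUT={a-e}
  B7:  IN={a-e}  OUT={c+e}
  B8:  IN={}  OUT={b*d}
  B9:  IN={b*d}  OUT={b*d}

Merge at B8: IN[B8] = OUT[B4] ∩ OUT[B7] = {}
Applying B8's transfer function to that IN value gives OUT[B8] (row B8 above).

Answer: {b*d}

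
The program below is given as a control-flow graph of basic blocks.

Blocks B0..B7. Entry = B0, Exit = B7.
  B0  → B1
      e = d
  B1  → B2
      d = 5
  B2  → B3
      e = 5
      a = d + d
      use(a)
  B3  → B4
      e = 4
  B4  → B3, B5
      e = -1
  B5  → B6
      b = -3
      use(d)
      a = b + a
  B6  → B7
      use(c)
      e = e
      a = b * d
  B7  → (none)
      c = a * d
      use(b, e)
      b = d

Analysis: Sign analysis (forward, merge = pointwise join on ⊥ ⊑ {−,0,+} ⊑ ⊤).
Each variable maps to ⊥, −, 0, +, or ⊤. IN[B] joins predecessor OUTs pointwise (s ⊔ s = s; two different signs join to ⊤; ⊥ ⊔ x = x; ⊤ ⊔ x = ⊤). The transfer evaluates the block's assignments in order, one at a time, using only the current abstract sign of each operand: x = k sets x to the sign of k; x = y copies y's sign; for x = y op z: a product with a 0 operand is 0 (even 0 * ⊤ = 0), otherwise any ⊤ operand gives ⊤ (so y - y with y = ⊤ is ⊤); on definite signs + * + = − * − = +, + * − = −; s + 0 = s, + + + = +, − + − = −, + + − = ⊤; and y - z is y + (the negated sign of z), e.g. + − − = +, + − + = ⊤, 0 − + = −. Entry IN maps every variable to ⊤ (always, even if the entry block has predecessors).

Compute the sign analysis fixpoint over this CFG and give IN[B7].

Answer: {a: -, b: -, c: ⊤, d: +, e: -, f: ⊤}

Working:
Converged values:
  B0:   IN=(all ⊤)   OUT=(all ⊤)
  B1:   IN=(all ⊤)   OUT={d:+; rest ⊤}
  B2:   IN={d:+; rest ⊤}   OUT={a:+, d:+, e:+; rest ⊤}
  B3:   IN={a:+, d:+; rest ⊤}   OUT={a:+, d:+, e:+; rest ⊤}
  B4:   IN={a:+, d:+, e:+; rest ⊤}   OUT={a:+, d:+, e:-; rest ⊤}
  B5:   IN={a:+, d:+, e:-; rest ⊤}   OUT={b:-, d:+, e:-; rest ⊤}
  B6:   IN={b:-, d:+, e:-; rest ⊤}   OUT={a:-, b:-, d:+, e:-; rest ⊤}
  B7:   IN={a:-, b:-, d:+, e:-; rest ⊤}   OUT={a:-, b:+, c:-, d:+, e:-; rest ⊤}

Merge at B7: IN[B7] = OUT[B6] = {a: -, b: -, c: ⊤, d: +, e: -, f: ⊤}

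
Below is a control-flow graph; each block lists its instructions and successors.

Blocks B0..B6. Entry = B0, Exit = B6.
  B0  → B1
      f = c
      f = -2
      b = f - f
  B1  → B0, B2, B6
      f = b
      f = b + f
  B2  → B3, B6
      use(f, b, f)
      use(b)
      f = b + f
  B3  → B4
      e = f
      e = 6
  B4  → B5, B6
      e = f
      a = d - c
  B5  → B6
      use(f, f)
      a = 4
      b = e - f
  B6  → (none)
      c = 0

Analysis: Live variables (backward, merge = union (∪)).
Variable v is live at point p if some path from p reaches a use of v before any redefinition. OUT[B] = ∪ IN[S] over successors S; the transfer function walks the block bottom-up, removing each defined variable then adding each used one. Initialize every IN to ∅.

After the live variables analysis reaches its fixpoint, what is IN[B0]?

Answer: {c, d}

Working:
Fixpoint table:
  B0:   IN={c, d}   OUT={b, c, d}
  B1:   IN={b, c, d}   OUT={b, c, d, f}
  B2:   IN={b, c, d, f}   OUT={c, d, f}
  B3:   IN={c, d, f}   OUT={c, d, f}
  B4:   IN={c, d, f}   OUT={e, f}
  B5:   IN={e, f}   OUT={}
  B6:   IN={}   OUT={}

Merge at B0: OUT[B0] = IN[B1] = {b, c, d}
Applying B0's transfer function to that OUT value gives IN[B0] (row B0 above).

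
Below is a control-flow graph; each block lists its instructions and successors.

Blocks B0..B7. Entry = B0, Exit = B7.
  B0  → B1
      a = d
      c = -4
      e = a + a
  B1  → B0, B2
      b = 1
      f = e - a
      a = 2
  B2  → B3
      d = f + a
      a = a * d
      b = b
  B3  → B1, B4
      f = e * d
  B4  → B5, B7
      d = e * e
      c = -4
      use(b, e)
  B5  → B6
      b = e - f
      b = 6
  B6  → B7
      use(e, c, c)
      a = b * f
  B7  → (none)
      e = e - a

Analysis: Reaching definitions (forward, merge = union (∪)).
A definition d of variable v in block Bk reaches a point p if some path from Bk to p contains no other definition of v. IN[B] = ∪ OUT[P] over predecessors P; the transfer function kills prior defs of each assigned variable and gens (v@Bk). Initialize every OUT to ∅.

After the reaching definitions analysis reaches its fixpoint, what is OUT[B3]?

Converged values:
  B0:  IN={a@B1, b@B1, c@B0, d@B2, e@B0, f@B1}  OUT={a@B0, b@B1, c@B0, d@B2, e@B0, f@B1}
  B1:  IN={a@B0, a@B2, b@B1, b@B2, c@B0, d@B2, e@B0, f@B1, f@B3}  OUT={a@B1, b@B1, c@B0, d@B2, e@B0, f@B1}
  B2:  IN={a@B1, b@B1, c@B0, d@B2, e@B0, f@B1}  OUT={a@B2, b@B2, c@B0, d@B2, e@B0, f@B1}
  B3:  IN={a@B2, b@B2, c@B0, d@B2, e@B0, f@B1}  OUT={a@B2, b@B2, c@B0, d@B2, e@B0, f@B3}
  B4:  IN={a@B2, b@B2, c@B0, d@B2, e@B0, f@B3}  OUT={a@B2, b@B2, c@B4, d@B4, e@B0, f@B3}
  B5:  IN={a@B2, b@B2, c@B4, d@B4, e@B0, f@B3}  OUT={a@B2, b@B5, c@B4, d@B4, e@B0, f@B3}
  B6:  IN={a@B2, b@B5, c@B4, d@B4, e@B0, f@B3}  OUT={a@B6, b@B5, c@B4, d@B4, e@B0, f@B3}
  B7:  IN={a@B2, a@B6, b@B2, b@B5, c@B4, d@B4, e@B0, f@B3}  OUT={a@B2, a@B6, b@B2, b@B5, c@B4, d@B4, e@B7, f@B3}

Merge at B3: IN[B3] = OUT[B2] = {a@B2, b@B2, c@B0, d@B2, e@B0, f@B1}
Applying B3's transfer function to that IN value gives OUT[B3] (row B3 above).

Answer: {a@B2, b@B2, c@B0, d@B2, e@B0, f@B3}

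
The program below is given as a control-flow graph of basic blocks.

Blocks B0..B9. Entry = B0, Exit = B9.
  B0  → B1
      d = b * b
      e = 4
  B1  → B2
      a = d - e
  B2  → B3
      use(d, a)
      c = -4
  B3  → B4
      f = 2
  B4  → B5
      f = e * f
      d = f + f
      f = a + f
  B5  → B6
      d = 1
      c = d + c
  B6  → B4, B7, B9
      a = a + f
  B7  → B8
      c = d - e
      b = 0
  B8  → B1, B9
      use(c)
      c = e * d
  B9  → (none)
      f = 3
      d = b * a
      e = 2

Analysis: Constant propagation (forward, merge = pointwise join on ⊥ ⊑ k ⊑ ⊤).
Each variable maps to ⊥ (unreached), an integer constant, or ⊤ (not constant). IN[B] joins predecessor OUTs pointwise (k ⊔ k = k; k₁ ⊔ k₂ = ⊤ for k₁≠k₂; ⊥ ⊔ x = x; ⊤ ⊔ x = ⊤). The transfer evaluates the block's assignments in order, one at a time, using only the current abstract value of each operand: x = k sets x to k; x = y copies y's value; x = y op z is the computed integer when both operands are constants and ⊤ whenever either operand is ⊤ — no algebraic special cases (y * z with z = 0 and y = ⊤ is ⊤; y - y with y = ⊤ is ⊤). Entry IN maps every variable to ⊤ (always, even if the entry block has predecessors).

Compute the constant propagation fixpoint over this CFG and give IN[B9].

Per-block solution:
  B0: | IN=(all ⊤) | OUT={e:4; rest ⊤}
  B1: | IN={e:4; rest ⊤} | OUT={e:4; rest ⊤}
  B2: | IN={e:4; rest ⊤} | OUT={c:-4, e:4; rest ⊤}
  B3: | IN={c:-4, e:4; rest ⊤} | OUT={c:-4, e:4, f:2; rest ⊤}
  B4: | IN={e:4; rest ⊤} | OUT={e:4; rest ⊤}
  B5: | IN={e:4; rest ⊤} | OUT={d:1, e:4; rest ⊤}
  B6: | IN={d:1, e:4; rest ⊤} | OUT={d:1, e:4; rest ⊤}
  B7: | IN={d:1, e:4; rest ⊤} | OUT={b:0, c:-3, d:1, e:4; rest ⊤}
  B8: | IN={b:0, c:-3, d:1, e:4; rest ⊤} | OUT={b:0, c:4, d:1, e:4; rest ⊤}
  B9: | IN={d:1, e:4; rest ⊤} | OUT={e:2, f:3; rest ⊤}

Merge at B9: IN[B9] = OUT[B6] ⊔ OUT[B8] = {a: ⊤, b: ⊤, c: ⊤, d: 1, e: 4, f: ⊤}

Answer: {a: ⊤, b: ⊤, c: ⊤, d: 1, e: 4, f: ⊤}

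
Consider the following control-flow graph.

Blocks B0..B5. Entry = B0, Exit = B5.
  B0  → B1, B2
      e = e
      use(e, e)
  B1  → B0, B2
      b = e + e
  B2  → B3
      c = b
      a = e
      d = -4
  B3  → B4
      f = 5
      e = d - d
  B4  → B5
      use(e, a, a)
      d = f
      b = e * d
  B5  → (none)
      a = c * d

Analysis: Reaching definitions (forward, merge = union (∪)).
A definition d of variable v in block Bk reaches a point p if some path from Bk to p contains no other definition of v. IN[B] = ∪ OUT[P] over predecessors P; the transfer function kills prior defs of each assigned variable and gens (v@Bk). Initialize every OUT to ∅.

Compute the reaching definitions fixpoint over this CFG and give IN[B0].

Answer: {b@B1, e@B0}

Derivation:
Per-block solution:
  B0:   IN={b@B1, e@B0}   OUT={b@B1, e@B0}
  B1:   IN={b@B1, e@B0}   OUT={b@B1, e@B0}
  B2:   IN={b@B1, e@B0}   OUT={a@B2, b@B1, c@B2, d@B2, e@B0}
  B3:   IN={a@B2, b@B1, c@B2, d@B2, e@B0}   OUT={a@B2, b@B1, c@B2, d@B2, e@B3, f@B3}
  B4:   IN={a@B2, b@B1, c@B2, d@B2, e@B3, f@B3}   OUT={a@B2, b@B4, c@B2, d@B4, e@B3, f@B3}
  B5:   IN={a@B2, b@B4, c@B2, d@B4, e@B3, f@B3}   OUT={a@B5, b@B4, c@B2, d@B4, e@B3, f@B3}

Merge at B0 (entry node, so the boundary value {} is joined with the incoming edge(s)): IN[B0] = {} ⊔ OUT[B1] = {b@B1, e@B0}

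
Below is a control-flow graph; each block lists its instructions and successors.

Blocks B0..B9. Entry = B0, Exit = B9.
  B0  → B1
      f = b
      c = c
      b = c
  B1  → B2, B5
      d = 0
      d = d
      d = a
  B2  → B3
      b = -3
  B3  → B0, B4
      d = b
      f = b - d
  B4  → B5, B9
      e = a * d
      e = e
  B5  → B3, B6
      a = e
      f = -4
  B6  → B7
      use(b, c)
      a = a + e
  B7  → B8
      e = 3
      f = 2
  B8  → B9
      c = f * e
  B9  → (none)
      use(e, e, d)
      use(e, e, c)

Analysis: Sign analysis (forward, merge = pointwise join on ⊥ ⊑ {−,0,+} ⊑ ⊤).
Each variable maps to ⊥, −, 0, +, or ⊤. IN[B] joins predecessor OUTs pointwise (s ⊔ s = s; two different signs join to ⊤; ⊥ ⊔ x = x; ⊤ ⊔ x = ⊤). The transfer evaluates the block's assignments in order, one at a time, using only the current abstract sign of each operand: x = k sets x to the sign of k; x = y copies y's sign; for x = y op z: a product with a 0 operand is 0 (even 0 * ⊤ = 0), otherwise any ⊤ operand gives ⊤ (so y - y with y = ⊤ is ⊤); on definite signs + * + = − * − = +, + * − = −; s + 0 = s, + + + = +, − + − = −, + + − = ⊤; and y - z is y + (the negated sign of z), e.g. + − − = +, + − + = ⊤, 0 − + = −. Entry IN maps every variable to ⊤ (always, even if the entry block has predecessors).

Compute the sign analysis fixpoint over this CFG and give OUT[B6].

Fixpoint table:
  B0: | IN=(all ⊤) | OUT=(all ⊤)
  B1: | IN=(all ⊤) | OUT=(all ⊤)
  B2: | IN=(all ⊤) | OUT={b:-; rest ⊤}
  B3: | IN=(all ⊤) | OUT=(all ⊤)
  B4: | IN=(all ⊤) | OUT=(all ⊤)
  B5: | IN=(all ⊤) | OUT={f:-; rest ⊤}
  B6: | IN={f:-; rest ⊤} | OUT={f:-; rest ⊤}
  B7: | IN={f:-; rest ⊤} | OUT={e:+, f:+; rest ⊤}
  B8: | IN={e:+, f:+; rest ⊤} | OUT={c:+, e:+, f:+; rest ⊤}
  B9: | IN=(all ⊤) | OUT=(all ⊤)

Merge at B6: IN[B6] = OUT[B5] = {a: ⊤, b: ⊤, c: ⊤, d: ⊤, e: ⊤, f: -}
Applying B6's transfer function to that IN value gives OUT[B6] (row B6 above).

Answer: {a: ⊤, b: ⊤, c: ⊤, d: ⊤, e: ⊤, f: -}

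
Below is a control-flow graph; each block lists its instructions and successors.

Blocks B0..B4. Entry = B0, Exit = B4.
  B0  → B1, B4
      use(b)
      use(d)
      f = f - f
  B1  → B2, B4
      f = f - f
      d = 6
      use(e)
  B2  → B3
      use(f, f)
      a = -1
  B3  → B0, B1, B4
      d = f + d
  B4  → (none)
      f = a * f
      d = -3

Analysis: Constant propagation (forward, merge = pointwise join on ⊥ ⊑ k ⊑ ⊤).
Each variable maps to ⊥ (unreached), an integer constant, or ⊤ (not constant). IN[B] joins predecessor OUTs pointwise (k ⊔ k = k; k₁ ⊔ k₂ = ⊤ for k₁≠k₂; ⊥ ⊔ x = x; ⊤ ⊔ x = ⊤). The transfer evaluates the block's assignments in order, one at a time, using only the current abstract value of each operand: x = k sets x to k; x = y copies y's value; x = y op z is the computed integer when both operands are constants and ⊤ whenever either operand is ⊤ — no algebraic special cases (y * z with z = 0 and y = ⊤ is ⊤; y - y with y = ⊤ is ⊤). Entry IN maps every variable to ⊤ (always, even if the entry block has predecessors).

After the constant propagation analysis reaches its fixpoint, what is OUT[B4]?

Answer: {a: ⊤, b: ⊤, c: ⊤, d: -3, e: ⊤, f: ⊤}

Derivation:
Converged values:
  B0: | IN=(all ⊤) | OUT=(all ⊤)
  B1: | IN=(all ⊤) | OUT={d:6; rest ⊤}
  B2: | IN={d:6; rest ⊤} | OUT={a:-1, d:6; rest ⊤}
  B3: | IN={a:-1, d:6; rest ⊤} | OUT={a:-1; rest ⊤}
  B4: | IN=(all ⊤) | OUT={d:-3; rest ⊤}

Merge at B4: IN[B4] = OUT[B0] ⊔ OUT[B1] ⊔ OUT[B3] = {a: ⊤, b: ⊤, c: ⊤, d: ⊤, e: ⊤, f: ⊤}
Applying B4's transfer function to that IN value gives OUT[B4] (row B4 above).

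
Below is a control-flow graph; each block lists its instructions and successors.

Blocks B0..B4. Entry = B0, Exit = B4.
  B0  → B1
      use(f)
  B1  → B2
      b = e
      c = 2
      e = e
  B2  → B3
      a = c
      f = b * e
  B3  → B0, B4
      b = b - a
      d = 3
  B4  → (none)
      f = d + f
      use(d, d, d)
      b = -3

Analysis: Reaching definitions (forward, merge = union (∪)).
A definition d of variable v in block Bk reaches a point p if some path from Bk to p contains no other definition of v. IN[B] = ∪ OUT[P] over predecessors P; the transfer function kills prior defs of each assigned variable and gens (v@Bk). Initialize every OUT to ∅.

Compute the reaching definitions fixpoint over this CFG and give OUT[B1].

Answer: {a@B2, b@B1, c@B1, d@B3, e@B1, f@B2}

Working:
Per-block solution:
  B0:   IN={a@B2, b@B3, c@B1, d@B3, e@B1, f@B2}   OUT={a@B2, b@B3, c@B1, d@B3, e@B1, f@B2}
  B1:   IN={a@B2, b@B3, c@B1, d@B3, e@B1, f@B2}   OUT={a@B2, b@B1, c@B1, d@B3, e@B1, f@B2}
  B2:   IN={a@B2, b@B1, c@B1, d@B3, e@B1, f@B2}   OUT={a@B2, b@B1, c@B1, d@B3, e@B1, f@B2}
  B3:   IN={a@B2, b@B1, c@B1, d@B3, e@B1, f@B2}   OUT={a@B2, b@B3, c@B1, d@B3, e@B1, f@B2}
  B4:   IN={a@B2, b@B3, c@B1, d@B3, e@B1, f@B2}   OUT={a@B2, b@B4, c@B1, d@B3, e@B1, f@B4}

Merge at B1: IN[B1] = OUT[B0] = {a@B2, b@B3, c@B1, d@B3, e@B1, f@B2}
Applying B1's transfer function to that IN value gives OUT[B1] (row B1 above).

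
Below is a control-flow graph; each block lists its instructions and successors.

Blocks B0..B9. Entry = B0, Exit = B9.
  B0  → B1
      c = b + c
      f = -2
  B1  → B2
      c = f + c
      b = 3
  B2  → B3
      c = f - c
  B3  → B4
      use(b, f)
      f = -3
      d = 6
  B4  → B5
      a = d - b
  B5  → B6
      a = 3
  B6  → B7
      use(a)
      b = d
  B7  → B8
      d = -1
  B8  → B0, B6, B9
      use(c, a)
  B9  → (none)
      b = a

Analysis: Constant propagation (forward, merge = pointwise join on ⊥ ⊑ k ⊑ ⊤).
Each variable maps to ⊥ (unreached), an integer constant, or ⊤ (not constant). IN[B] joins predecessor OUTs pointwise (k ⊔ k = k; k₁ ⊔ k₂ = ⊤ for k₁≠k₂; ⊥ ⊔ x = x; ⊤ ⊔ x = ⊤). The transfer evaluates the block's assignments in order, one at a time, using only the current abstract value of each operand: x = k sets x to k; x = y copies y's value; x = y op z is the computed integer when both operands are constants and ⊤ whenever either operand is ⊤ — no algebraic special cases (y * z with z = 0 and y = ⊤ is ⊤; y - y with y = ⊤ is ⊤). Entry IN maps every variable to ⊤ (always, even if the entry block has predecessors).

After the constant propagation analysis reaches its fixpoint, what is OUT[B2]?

Answer: {a: ⊤, b: 3, c: ⊤, d: ⊤, e: ⊤, f: -2}

Working:
Per-block solution:
  B0:   IN=(all ⊤)   OUT={f:-2; rest ⊤}
  B1:   IN={f:-2; rest ⊤}   OUT={b:3, f:-2; rest ⊤}
  B2:   IN={b:3, f:-2; rest ⊤}   OUT={b:3, f:-2; rest ⊤}
  B3:   IN={b:3, f:-2; rest ⊤}   OUT={b:3, d:6, f:-3; rest ⊤}
  B4:   IN={b:3, d:6, f:-3; rest ⊤}   OUT={a:3, b:3, d:6, f:-3; rest ⊤}
  B5:   IN={a:3, b:3, d:6, f:-3; rest ⊤}   OUT={a:3, b:3, d:6, f:-3; rest ⊤}
  B6:   IN={a:3, f:-3; rest ⊤}   OUT={a:3, f:-3; rest ⊤}
  B7:   IN={a:3, f:-3; rest ⊤}   OUT={a:3, d:-1, f:-3; rest ⊤}
  B8:   IN={a:3, d:-1, f:-3; rest ⊤}   OUT={a:3, d:-1, f:-3; rest ⊤}
  B9:   IN={a:3, d:-1, f:-3; rest ⊤}   OUT={a:3, b:3, d:-1, f:-3; rest ⊤}

Merge at B2: IN[B2] = OUT[B1] = {a: ⊤, b: 3, c: ⊤, d: ⊤, e: ⊤, f: -2}
Applying B2's transfer function to that IN value gives OUT[B2] (row B2 above).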